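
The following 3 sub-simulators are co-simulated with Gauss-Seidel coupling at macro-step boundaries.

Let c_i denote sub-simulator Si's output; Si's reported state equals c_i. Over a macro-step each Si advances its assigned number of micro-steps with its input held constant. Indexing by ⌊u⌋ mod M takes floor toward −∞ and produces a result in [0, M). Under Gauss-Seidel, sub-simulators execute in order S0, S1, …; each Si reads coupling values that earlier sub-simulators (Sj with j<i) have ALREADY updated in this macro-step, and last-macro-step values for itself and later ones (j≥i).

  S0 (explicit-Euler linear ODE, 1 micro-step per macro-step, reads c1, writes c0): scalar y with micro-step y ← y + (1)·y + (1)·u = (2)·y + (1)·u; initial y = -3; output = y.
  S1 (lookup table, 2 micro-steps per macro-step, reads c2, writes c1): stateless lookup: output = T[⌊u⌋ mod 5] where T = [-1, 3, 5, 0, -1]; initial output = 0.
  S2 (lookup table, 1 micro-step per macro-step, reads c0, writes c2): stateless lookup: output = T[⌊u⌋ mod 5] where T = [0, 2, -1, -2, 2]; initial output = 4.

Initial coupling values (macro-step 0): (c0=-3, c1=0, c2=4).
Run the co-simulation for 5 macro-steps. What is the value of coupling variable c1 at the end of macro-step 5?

macro 1: S0 reads c1=0 → after 1×micro: -6; S1 reads c2=4 → after 2×micro: -1; S2 reads c0=-6 → after 1×micro: 2 ⇒ (c0=-6, c1=-1, c2=2)
macro 2: S0 reads c1=-1 → after 1×micro: -13; S1 reads c2=2 → after 2×micro: 5; S2 reads c0=-13 → after 1×micro: -1 ⇒ (c0=-13, c1=5, c2=-1)
macro 3: S0 reads c1=5 → after 1×micro: -21; S1 reads c2=-1 → after 2×micro: -1; S2 reads c0=-21 → after 1×micro: 2 ⇒ (c0=-21, c1=-1, c2=2)
macro 4: S0 reads c1=-1 → after 1×micro: -43; S1 reads c2=2 → after 2×micro: 5; S2 reads c0=-43 → after 1×micro: -1 ⇒ (c0=-43, c1=5, c2=-1)
macro 5: S0 reads c1=5 → after 1×micro: -81; S1 reads c2=-1 → after 2×micro: -1; S2 reads c0=-81 → after 1×micro: 2 ⇒ (c0=-81, c1=-1, c2=2)

c1 at macro-step 5 = -1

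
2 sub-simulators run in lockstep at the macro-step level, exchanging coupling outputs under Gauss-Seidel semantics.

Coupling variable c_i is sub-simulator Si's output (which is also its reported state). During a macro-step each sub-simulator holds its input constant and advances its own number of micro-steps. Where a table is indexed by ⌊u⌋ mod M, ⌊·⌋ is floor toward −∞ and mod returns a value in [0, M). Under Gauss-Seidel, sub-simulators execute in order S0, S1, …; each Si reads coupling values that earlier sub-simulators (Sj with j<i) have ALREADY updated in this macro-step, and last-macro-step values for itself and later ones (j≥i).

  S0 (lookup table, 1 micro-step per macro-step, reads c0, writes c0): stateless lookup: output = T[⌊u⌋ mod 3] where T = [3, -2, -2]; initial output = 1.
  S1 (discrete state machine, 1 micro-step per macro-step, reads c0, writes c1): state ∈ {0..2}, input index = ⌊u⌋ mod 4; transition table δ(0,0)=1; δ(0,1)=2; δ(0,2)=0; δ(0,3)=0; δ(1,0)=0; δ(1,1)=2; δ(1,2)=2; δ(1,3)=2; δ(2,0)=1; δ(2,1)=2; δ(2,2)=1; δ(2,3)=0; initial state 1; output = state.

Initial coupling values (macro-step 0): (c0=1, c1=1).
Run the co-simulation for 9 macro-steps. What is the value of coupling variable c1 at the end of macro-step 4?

macro 1: S0 reads c0=1 → after 1×micro: -2; S1 reads c0=-2 → after 1×micro: 2 ⇒ (c0=-2, c1=2)
macro 2: S0 reads c0=-2 → after 1×micro: -2; S1 reads c0=-2 → after 1×micro: 1 ⇒ (c0=-2, c1=1)
macro 3: S0 reads c0=-2 → after 1×micro: -2; S1 reads c0=-2 → after 1×micro: 2 ⇒ (c0=-2, c1=2)
macro 4: S0 reads c0=-2 → after 1×micro: -2; S1 reads c0=-2 → after 1×micro: 1 ⇒ (c0=-2, c1=1)
macro 5: S0 reads c0=-2 → after 1×micro: -2; S1 reads c0=-2 → after 1×micro: 2 ⇒ (c0=-2, c1=2)
macro 6: S0 reads c0=-2 → after 1×micro: -2; S1 reads c0=-2 → after 1×micro: 1 ⇒ (c0=-2, c1=1)
macro 7: S0 reads c0=-2 → after 1×micro: -2; S1 reads c0=-2 → after 1×micro: 2 ⇒ (c0=-2, c1=2)
macro 8: S0 reads c0=-2 → after 1×micro: -2; S1 reads c0=-2 → after 1×micro: 1 ⇒ (c0=-2, c1=1)
macro 9: S0 reads c0=-2 → after 1×micro: -2; S1 reads c0=-2 → after 1×micro: 2 ⇒ (c0=-2, c1=2)

c1 at macro-step 4 = 1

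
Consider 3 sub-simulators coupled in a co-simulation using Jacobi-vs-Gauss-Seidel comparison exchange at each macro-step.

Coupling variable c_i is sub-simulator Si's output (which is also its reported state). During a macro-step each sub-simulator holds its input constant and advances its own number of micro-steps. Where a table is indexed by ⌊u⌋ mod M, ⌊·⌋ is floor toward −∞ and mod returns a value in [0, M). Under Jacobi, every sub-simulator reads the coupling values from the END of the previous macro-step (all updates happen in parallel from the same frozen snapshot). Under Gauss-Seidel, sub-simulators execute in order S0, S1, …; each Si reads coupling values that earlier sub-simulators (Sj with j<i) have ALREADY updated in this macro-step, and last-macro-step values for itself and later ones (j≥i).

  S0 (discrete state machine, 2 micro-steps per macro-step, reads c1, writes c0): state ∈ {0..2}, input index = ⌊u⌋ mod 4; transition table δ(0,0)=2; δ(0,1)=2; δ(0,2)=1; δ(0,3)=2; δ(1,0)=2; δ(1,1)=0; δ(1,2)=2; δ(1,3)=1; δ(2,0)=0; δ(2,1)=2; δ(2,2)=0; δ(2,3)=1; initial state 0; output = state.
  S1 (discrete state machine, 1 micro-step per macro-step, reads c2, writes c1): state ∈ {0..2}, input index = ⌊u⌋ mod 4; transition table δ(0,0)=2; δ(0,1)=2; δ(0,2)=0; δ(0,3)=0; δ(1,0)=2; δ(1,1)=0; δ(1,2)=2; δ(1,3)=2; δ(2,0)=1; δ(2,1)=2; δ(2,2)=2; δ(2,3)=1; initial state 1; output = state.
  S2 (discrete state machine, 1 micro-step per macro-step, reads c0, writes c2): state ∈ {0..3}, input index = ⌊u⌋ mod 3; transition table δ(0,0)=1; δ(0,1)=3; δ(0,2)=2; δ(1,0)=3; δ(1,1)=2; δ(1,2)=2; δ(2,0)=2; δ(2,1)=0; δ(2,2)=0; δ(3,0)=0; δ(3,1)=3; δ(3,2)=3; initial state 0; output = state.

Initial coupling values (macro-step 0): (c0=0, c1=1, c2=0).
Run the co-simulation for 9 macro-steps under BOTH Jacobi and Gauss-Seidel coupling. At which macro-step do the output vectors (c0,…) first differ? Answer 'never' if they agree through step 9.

[Jacobi] macro 1: S0 reads c1=1 → after 2×micro: 2; S1 reads c2=0 → after 1×micro: 2; S2 reads c0=0 → after 1×micro: 1 ⇒ (c0=2, c1=2, c2=1)
[Jacobi] macro 2: S0 reads c1=2 → after 2×micro: 1; S1 reads c2=1 → after 1×micro: 2; S2 reads c0=2 → after 1×micro: 2 ⇒ (c0=1, c1=2, c2=2)
[Jacobi] macro 3: S0 reads c1=2 → after 2×micro: 0; S1 reads c2=2 → after 1×micro: 2; S2 reads c0=1 → after 1×micro: 0 ⇒ (c0=0, c1=2, c2=0)
[Jacobi] macro 4: S0 reads c1=2 → after 2×micro: 2; S1 reads c2=0 → after 1×micro: 1; S2 reads c0=0 → after 1×micro: 1 ⇒ (c0=2, c1=1, c2=1)
[Jacobi] macro 5: S0 reads c1=1 → after 2×micro: 2; S1 reads c2=1 → after 1×micro: 0; S2 reads c0=2 → after 1×micro: 2 ⇒ (c0=2, c1=0, c2=2)
[Jacobi] macro 6: S0 reads c1=0 → after 2×micro: 2; S1 reads c2=2 → after 1×micro: 0; S2 reads c0=2 → after 1×micro: 0 ⇒ (c0=2, c1=0, c2=0)
[Jacobi] macro 7: S0 reads c1=0 → after 2×micro: 2; S1 reads c2=0 → after 1×micro: 2; S2 reads c0=2 → after 1×micro: 2 ⇒ (c0=2, c1=2, c2=2)
[Jacobi] macro 8: S0 reads c1=2 → after 2×micro: 1; S1 reads c2=2 → after 1×micro: 2; S2 reads c0=2 → after 1×micro: 0 ⇒ (c0=1, c1=2, c2=0)
[Jacobi] macro 9: S0 reads c1=2 → after 2×micro: 0; S1 reads c2=0 → after 1×micro: 1; S2 reads c0=1 → after 1×micro: 3 ⇒ (c0=0, c1=1, c2=3)
[Gauss-Seidel] macro 1: S0 reads c1=1 → after 2×micro: 2; S1 reads c2=0 → after 1×micro: 2; S2 reads c0=2 → after 1×micro: 2 ⇒ (c0=2, c1=2, c2=2)
[Gauss-Seidel] macro 2: S0 reads c1=2 → after 2×micro: 1; S1 reads c2=2 → after 1×micro: 2; S2 reads c0=1 → after 1×micro: 0 ⇒ (c0=1, c1=2, c2=0)
[Gauss-Seidel] macro 3: S0 reads c1=2 → after 2×micro: 0; S1 reads c2=0 → after 1×micro: 1; S2 reads c0=0 → after 1×micro: 1 ⇒ (c0=0, c1=1, c2=1)
[Gauss-Seidel] macro 4: S0 reads c1=1 → after 2×micro: 2; S1 reads c2=1 → after 1×micro: 0; S2 reads c0=2 → after 1×micro: 2 ⇒ (c0=2, c1=0, c2=2)
[Gauss-Seidel] macro 5: S0 reads c1=0 → after 2×micro: 2; S1 reads c2=2 → after 1×micro: 0; S2 reads c0=2 → after 1×micro: 0 ⇒ (c0=2, c1=0, c2=0)
[Gauss-Seidel] macro 6: S0 reads c1=0 → after 2×micro: 2; S1 reads c2=0 → after 1×micro: 2; S2 reads c0=2 → after 1×micro: 2 ⇒ (c0=2, c1=2, c2=2)
[Gauss-Seidel] macro 7: S0 reads c1=2 → after 2×micro: 1; S1 reads c2=2 → after 1×micro: 2; S2 reads c0=1 → after 1×micro: 0 ⇒ (c0=1, c1=2, c2=0)
[Gauss-Seidel] macro 8: S0 reads c1=2 → after 2×micro: 0; S1 reads c2=0 → after 1×micro: 1; S2 reads c0=0 → after 1×micro: 1 ⇒ (c0=0, c1=1, c2=1)
[Gauss-Seidel] macro 9: S0 reads c1=1 → after 2×micro: 2; S1 reads c2=1 → after 1×micro: 0; S2 reads c0=2 → after 1×micro: 2 ⇒ (c0=2, c1=0, c2=2)

first divergence at macro-step: 1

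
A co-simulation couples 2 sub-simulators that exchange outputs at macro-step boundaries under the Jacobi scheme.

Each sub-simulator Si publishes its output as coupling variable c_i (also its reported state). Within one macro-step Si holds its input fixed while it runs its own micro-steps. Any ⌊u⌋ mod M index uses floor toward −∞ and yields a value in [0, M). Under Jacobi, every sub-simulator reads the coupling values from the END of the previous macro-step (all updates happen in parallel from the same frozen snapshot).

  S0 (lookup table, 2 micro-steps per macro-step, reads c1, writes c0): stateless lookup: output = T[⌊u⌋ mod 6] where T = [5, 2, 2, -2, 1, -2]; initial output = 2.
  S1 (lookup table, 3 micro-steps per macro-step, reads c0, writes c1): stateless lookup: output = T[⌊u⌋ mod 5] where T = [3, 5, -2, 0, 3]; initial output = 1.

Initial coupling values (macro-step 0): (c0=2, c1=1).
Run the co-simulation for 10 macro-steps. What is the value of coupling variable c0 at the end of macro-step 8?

macro 1: S0 reads c1=1 → after 2×micro: 2; S1 reads c0=2 → after 3×micro: -2 ⇒ (c0=2, c1=-2)
macro 2: S0 reads c1=-2 → after 2×micro: 1; S1 reads c0=2 → after 3×micro: -2 ⇒ (c0=1, c1=-2)
macro 3: S0 reads c1=-2 → after 2×micro: 1; S1 reads c0=1 → after 3×micro: 5 ⇒ (c0=1, c1=5)
macro 4: S0 reads c1=5 → after 2×micro: -2; S1 reads c0=1 → after 3×micro: 5 ⇒ (c0=-2, c1=5)
macro 5: S0 reads c1=5 → after 2×micro: -2; S1 reads c0=-2 → after 3×micro: 0 ⇒ (c0=-2, c1=0)
macro 6: S0 reads c1=0 → after 2×micro: 5; S1 reads c0=-2 → after 3×micro: 0 ⇒ (c0=5, c1=0)
macro 7: S0 reads c1=0 → after 2×micro: 5; S1 reads c0=5 → after 3×micro: 3 ⇒ (c0=5, c1=3)
macro 8: S0 reads c1=3 → after 2×micro: -2; S1 reads c0=5 → after 3×micro: 3 ⇒ (c0=-2, c1=3)
macro 9: S0 reads c1=3 → after 2×micro: -2; S1 reads c0=-2 → after 3×micro: 0 ⇒ (c0=-2, c1=0)
macro 10: S0 reads c1=0 → after 2×micro: 5; S1 reads c0=-2 → after 3×micro: 0 ⇒ (c0=5, c1=0)

c0 at macro-step 8 = -2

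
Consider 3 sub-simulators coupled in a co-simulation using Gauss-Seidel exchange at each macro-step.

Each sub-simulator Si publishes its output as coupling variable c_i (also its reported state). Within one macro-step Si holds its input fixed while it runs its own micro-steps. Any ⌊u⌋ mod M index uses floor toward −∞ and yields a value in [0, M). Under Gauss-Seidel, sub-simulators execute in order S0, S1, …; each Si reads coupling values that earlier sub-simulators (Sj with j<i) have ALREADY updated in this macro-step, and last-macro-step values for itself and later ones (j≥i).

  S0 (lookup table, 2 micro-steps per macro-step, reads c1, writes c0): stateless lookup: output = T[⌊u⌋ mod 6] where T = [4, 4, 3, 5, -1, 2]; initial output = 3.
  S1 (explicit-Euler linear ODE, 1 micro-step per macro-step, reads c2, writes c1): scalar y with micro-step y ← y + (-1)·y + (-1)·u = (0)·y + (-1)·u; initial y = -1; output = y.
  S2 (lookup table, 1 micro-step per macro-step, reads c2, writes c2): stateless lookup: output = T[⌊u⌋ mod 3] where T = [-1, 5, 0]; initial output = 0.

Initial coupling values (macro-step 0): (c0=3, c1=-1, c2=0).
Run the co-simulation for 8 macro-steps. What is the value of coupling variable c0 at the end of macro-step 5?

macro 1: S0 reads c1=-1 → after 2×micro: 2; S1 reads c2=0 → after 1×micro: 0; S2 reads c2=0 → after 1×micro: -1 ⇒ (c0=2, c1=0, c2=-1)
macro 2: S0 reads c1=0 → after 2×micro: 4; S1 reads c2=-1 → after 1×micro: 1; S2 reads c2=-1 → after 1×micro: 0 ⇒ (c0=4, c1=1, c2=0)
macro 3: S0 reads c1=1 → after 2×micro: 4; S1 reads c2=0 → after 1×micro: 0; S2 reads c2=0 → after 1×micro: -1 ⇒ (c0=4, c1=0, c2=-1)
macro 4: S0 reads c1=0 → after 2×micro: 4; S1 reads c2=-1 → after 1×micro: 1; S2 reads c2=-1 → after 1×micro: 0 ⇒ (c0=4, c1=1, c2=0)
macro 5: S0 reads c1=1 → after 2×micro: 4; S1 reads c2=0 → after 1×micro: 0; S2 reads c2=0 → after 1×micro: -1 ⇒ (c0=4, c1=0, c2=-1)
macro 6: S0 reads c1=0 → after 2×micro: 4; S1 reads c2=-1 → after 1×micro: 1; S2 reads c2=-1 → after 1×micro: 0 ⇒ (c0=4, c1=1, c2=0)
macro 7: S0 reads c1=1 → after 2×micro: 4; S1 reads c2=0 → after 1×micro: 0; S2 reads c2=0 → after 1×micro: -1 ⇒ (c0=4, c1=0, c2=-1)
macro 8: S0 reads c1=0 → after 2×micro: 4; S1 reads c2=-1 → after 1×micro: 1; S2 reads c2=-1 → after 1×micro: 0 ⇒ (c0=4, c1=1, c2=0)

c0 at macro-step 5 = 4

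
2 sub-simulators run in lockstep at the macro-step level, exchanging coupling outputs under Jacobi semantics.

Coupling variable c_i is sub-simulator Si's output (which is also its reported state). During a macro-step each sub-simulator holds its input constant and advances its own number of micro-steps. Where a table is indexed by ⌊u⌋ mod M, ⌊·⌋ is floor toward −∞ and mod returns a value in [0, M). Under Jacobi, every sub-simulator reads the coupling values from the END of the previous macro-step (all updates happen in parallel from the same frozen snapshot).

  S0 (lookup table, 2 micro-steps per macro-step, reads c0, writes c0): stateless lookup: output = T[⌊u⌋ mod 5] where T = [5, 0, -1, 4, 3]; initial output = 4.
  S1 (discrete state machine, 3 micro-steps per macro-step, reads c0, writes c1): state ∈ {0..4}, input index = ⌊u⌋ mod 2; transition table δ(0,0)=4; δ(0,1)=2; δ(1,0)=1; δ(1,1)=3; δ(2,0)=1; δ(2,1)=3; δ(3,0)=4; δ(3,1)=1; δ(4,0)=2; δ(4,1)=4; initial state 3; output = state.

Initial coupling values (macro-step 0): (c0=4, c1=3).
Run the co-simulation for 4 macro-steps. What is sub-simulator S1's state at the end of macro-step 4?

S1 state at macro-step 4 = 3

macro 1: S0 reads c0=4 → after 2×micro: 3; S1 reads c0=4 → after 3×micro: 1 ⇒ (c0=3, c1=1)
macro 2: S0 reads c0=3 → after 2×micro: 4; S1 reads c0=3 → after 3×micro: 3 ⇒ (c0=4, c1=3)
macro 3: S0 reads c0=4 → after 2×micro: 3; S1 reads c0=4 → after 3×micro: 1 ⇒ (c0=3, c1=1)
macro 4: S0 reads c0=3 → after 2×micro: 4; S1 reads c0=3 → after 3×micro: 3 ⇒ (c0=4, c1=3)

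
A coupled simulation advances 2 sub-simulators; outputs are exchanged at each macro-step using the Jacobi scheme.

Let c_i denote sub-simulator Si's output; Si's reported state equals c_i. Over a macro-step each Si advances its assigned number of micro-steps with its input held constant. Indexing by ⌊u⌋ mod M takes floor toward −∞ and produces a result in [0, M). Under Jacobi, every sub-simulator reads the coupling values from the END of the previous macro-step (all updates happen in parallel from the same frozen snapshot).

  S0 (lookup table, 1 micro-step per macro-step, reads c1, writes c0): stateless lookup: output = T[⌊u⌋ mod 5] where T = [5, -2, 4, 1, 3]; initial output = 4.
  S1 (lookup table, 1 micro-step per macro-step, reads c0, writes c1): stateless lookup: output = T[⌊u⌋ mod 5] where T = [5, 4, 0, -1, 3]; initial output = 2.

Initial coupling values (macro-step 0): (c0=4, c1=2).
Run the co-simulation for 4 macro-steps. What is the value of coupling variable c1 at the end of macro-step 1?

c1 at macro-step 1 = 3

macro 1: S0 reads c1=2 → after 1×micro: 4; S1 reads c0=4 → after 1×micro: 3 ⇒ (c0=4, c1=3)
macro 2: S0 reads c1=3 → after 1×micro: 1; S1 reads c0=4 → after 1×micro: 3 ⇒ (c0=1, c1=3)
macro 3: S0 reads c1=3 → after 1×micro: 1; S1 reads c0=1 → after 1×micro: 4 ⇒ (c0=1, c1=4)
macro 4: S0 reads c1=4 → after 1×micro: 3; S1 reads c0=1 → after 1×micro: 4 ⇒ (c0=3, c1=4)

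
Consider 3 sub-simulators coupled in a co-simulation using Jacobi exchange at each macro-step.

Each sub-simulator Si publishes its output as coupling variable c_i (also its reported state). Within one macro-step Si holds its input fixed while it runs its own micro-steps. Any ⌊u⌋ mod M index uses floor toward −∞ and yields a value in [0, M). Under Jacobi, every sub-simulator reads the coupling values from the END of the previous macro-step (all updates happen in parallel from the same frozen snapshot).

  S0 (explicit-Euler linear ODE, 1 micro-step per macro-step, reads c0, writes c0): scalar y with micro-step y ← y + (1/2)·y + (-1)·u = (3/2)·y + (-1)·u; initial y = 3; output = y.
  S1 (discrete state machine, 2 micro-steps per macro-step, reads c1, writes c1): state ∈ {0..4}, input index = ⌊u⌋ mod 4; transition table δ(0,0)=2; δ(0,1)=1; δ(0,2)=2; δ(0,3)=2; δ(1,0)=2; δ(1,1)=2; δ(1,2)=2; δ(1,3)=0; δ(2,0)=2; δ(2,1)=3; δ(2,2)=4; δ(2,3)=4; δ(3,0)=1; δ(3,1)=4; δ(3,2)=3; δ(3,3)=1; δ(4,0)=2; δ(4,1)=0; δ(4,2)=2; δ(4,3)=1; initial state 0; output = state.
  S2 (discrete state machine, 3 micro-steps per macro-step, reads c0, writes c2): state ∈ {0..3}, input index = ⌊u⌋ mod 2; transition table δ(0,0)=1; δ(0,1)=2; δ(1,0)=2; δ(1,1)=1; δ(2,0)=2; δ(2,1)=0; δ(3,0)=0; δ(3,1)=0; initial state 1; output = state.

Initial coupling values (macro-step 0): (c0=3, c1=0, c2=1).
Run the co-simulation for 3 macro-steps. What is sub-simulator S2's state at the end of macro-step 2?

macro 1: S0 reads c0=3 → after 1×micro: 3/2; S1 reads c1=0 → after 2×micro: 2; S2 reads c0=3 → after 3×micro: 1 ⇒ (c0=3/2, c1=2, c2=1)
macro 2: S0 reads c0=3/2 → after 1×micro: 3/4; S1 reads c1=2 → after 2×micro: 2; S2 reads c0=3/2 → after 3×micro: 1 ⇒ (c0=3/4, c1=2, c2=1)
macro 3: S0 reads c0=3/4 → after 1×micro: 3/8; S1 reads c1=2 → after 2×micro: 2; S2 reads c0=3/4 → after 3×micro: 2 ⇒ (c0=3/8, c1=2, c2=2)

S2 state at macro-step 2 = 1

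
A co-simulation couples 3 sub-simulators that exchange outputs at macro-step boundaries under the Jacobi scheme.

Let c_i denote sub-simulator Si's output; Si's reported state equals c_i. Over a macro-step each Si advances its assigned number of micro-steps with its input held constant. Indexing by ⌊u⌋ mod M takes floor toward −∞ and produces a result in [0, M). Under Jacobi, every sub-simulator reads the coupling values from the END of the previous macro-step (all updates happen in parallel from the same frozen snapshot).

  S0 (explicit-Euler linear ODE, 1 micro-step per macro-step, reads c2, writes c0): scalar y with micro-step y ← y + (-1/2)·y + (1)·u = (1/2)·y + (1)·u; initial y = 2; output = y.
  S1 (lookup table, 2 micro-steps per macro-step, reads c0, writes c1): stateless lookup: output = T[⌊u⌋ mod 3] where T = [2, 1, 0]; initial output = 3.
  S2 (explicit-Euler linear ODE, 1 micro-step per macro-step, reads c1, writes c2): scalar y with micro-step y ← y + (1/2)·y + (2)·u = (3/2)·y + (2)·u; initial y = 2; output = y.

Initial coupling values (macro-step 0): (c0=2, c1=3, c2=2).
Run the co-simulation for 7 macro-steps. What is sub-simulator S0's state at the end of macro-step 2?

S0 state at macro-step 2 = 21/2

macro 1: S0 reads c2=2 → after 1×micro: 3; S1 reads c0=2 → after 2×micro: 0; S2 reads c1=3 → after 1×micro: 9 ⇒ (c0=3, c1=0, c2=9)
macro 2: S0 reads c2=9 → after 1×micro: 21/2; S1 reads c0=3 → after 2×micro: 2; S2 reads c1=0 → after 1×micro: 27/2 ⇒ (c0=21/2, c1=2, c2=27/2)
macro 3: S0 reads c2=27/2 → after 1×micro: 75/4; S1 reads c0=21/2 → after 2×micro: 1; S2 reads c1=2 → after 1×micro: 97/4 ⇒ (c0=75/4, c1=1, c2=97/4)
macro 4: S0 reads c2=97/4 → after 1×micro: 269/8; S1 reads c0=75/4 → after 2×micro: 2; S2 reads c1=1 → after 1×micro: 307/8 ⇒ (c0=269/8, c1=2, c2=307/8)
macro 5: S0 reads c2=307/8 → after 1×micro: 883/16; S1 reads c0=269/8 → after 2×micro: 2; S2 reads c1=2 → after 1×micro: 985/16 ⇒ (c0=883/16, c1=2, c2=985/16)
macro 6: S0 reads c2=985/16 → after 1×micro: 2853/32; S1 reads c0=883/16 → after 2×micro: 1; S2 reads c1=2 → after 1×micro: 3083/32 ⇒ (c0=2853/32, c1=1, c2=3083/32)
macro 7: S0 reads c2=3083/32 → after 1×micro: 9019/64; S1 reads c0=2853/32 → after 2×micro: 0; S2 reads c1=1 → after 1×micro: 9377/64 ⇒ (c0=9019/64, c1=0, c2=9377/64)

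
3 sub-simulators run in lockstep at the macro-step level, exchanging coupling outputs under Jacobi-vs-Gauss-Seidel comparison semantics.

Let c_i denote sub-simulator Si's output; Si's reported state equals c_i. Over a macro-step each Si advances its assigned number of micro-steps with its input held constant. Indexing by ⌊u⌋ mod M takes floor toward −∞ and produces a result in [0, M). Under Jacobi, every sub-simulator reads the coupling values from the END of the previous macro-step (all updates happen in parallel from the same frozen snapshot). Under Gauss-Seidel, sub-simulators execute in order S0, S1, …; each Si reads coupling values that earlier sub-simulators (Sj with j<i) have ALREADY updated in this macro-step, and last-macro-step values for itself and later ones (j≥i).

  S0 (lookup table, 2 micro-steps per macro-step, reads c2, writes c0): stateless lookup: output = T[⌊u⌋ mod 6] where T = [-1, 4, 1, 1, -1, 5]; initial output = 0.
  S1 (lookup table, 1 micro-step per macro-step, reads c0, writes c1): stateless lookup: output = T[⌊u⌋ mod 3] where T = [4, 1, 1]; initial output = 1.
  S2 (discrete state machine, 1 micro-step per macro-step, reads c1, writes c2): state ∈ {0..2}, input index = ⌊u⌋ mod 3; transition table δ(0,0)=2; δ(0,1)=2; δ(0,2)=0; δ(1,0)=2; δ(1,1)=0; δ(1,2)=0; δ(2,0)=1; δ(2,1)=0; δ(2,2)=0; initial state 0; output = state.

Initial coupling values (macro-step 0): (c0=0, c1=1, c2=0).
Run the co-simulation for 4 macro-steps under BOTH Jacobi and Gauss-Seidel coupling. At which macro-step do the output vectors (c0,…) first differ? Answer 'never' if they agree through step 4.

first divergence at macro-step: 1

[Jacobi] macro 1: S0 reads c2=0 → after 2×micro: -1; S1 reads c0=0 → after 1×micro: 4; S2 reads c1=1 → after 1×micro: 2 ⇒ (c0=-1, c1=4, c2=2)
[Jacobi] macro 2: S0 reads c2=2 → after 2×micro: 1; S1 reads c0=-1 → after 1×micro: 1; S2 reads c1=4 → after 1×micro: 0 ⇒ (c0=1, c1=1, c2=0)
[Jacobi] macro 3: S0 reads c2=0 → after 2×micro: -1; S1 reads c0=1 → after 1×micro: 1; S2 reads c1=1 → after 1×micro: 2 ⇒ (c0=-1, c1=1, c2=2)
[Jacobi] macro 4: S0 reads c2=2 → after 2×micro: 1; S1 reads c0=-1 → after 1×micro: 1; S2 reads c1=1 → after 1×micro: 0 ⇒ (c0=1, c1=1, c2=0)
[Gauss-Seidel] macro 1: S0 reads c2=0 → after 2×micro: -1; S1 reads c0=-1 → after 1×micro: 1; S2 reads c1=1 → after 1×micro: 2 ⇒ (c0=-1, c1=1, c2=2)
[Gauss-Seidel] macro 2: S0 reads c2=2 → after 2×micro: 1; S1 reads c0=1 → after 1×micro: 1; S2 reads c1=1 → after 1×micro: 0 ⇒ (c0=1, c1=1, c2=0)
[Gauss-Seidel] macro 3: S0 reads c2=0 → after 2×micro: -1; S1 reads c0=-1 → after 1×micro: 1; S2 reads c1=1 → after 1×micro: 2 ⇒ (c0=-1, c1=1, c2=2)
[Gauss-Seidel] macro 4: S0 reads c2=2 → after 2×micro: 1; S1 reads c0=1 → after 1×micro: 1; S2 reads c1=1 → after 1×micro: 0 ⇒ (c0=1, c1=1, c2=0)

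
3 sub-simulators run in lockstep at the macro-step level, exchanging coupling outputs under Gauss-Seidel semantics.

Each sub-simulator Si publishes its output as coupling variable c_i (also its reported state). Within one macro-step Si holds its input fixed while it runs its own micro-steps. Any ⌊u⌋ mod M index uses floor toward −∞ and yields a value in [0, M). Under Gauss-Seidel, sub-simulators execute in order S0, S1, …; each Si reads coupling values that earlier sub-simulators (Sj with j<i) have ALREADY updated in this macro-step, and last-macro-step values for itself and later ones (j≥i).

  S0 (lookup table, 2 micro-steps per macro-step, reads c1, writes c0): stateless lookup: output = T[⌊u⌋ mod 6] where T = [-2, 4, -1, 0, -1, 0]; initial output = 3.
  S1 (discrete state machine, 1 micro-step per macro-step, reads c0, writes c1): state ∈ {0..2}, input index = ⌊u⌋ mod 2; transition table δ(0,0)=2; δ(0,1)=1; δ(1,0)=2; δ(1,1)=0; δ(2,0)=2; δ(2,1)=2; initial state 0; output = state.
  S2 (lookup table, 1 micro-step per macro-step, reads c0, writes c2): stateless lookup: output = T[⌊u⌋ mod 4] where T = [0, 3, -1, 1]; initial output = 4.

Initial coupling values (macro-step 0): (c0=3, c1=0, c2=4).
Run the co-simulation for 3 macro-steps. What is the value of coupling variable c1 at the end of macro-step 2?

c1 at macro-step 2 = 2

macro 1: S0 reads c1=0 → after 2×micro: -2; S1 reads c0=-2 → after 1×micro: 2; S2 reads c0=-2 → after 1×micro: -1 ⇒ (c0=-2, c1=2, c2=-1)
macro 2: S0 reads c1=2 → after 2×micro: -1; S1 reads c0=-1 → after 1×micro: 2; S2 reads c0=-1 → after 1×micro: 1 ⇒ (c0=-1, c1=2, c2=1)
macro 3: S0 reads c1=2 → after 2×micro: -1; S1 reads c0=-1 → after 1×micro: 2; S2 reads c0=-1 → after 1×micro: 1 ⇒ (c0=-1, c1=2, c2=1)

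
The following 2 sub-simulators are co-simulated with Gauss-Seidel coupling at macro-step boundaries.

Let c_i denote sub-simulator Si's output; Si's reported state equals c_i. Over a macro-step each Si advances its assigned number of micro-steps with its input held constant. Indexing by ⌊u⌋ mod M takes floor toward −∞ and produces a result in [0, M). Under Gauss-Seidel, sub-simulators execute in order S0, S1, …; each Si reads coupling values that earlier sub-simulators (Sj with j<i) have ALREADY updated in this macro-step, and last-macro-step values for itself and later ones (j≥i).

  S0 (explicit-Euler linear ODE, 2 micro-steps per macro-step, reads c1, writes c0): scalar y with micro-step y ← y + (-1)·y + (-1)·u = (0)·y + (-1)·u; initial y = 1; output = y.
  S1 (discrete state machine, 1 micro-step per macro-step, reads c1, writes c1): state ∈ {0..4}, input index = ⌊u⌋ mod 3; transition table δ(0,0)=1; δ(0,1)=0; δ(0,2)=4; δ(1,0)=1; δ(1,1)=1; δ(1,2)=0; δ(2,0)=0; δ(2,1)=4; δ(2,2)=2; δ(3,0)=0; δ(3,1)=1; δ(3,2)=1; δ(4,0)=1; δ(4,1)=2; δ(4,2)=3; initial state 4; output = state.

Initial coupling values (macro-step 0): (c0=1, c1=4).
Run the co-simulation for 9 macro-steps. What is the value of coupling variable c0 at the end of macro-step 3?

c0 at macro-step 3 = -2

macro 1: S0 reads c1=4 → after 2×micro: -4; S1 reads c1=4 → after 1×micro: 2 ⇒ (c0=-4, c1=2)
macro 2: S0 reads c1=2 → after 2×micro: -2; S1 reads c1=2 → after 1×micro: 2 ⇒ (c0=-2, c1=2)
macro 3: S0 reads c1=2 → after 2×micro: -2; S1 reads c1=2 → after 1×micro: 2 ⇒ (c0=-2, c1=2)
macro 4: S0 reads c1=2 → after 2×micro: -2; S1 reads c1=2 → after 1×micro: 2 ⇒ (c0=-2, c1=2)
macro 5: S0 reads c1=2 → after 2×micro: -2; S1 reads c1=2 → after 1×micro: 2 ⇒ (c0=-2, c1=2)
macro 6: S0 reads c1=2 → after 2×micro: -2; S1 reads c1=2 → after 1×micro: 2 ⇒ (c0=-2, c1=2)
macro 7: S0 reads c1=2 → after 2×micro: -2; S1 reads c1=2 → after 1×micro: 2 ⇒ (c0=-2, c1=2)
macro 8: S0 reads c1=2 → after 2×micro: -2; S1 reads c1=2 → after 1×micro: 2 ⇒ (c0=-2, c1=2)
macro 9: S0 reads c1=2 → after 2×micro: -2; S1 reads c1=2 → after 1×micro: 2 ⇒ (c0=-2, c1=2)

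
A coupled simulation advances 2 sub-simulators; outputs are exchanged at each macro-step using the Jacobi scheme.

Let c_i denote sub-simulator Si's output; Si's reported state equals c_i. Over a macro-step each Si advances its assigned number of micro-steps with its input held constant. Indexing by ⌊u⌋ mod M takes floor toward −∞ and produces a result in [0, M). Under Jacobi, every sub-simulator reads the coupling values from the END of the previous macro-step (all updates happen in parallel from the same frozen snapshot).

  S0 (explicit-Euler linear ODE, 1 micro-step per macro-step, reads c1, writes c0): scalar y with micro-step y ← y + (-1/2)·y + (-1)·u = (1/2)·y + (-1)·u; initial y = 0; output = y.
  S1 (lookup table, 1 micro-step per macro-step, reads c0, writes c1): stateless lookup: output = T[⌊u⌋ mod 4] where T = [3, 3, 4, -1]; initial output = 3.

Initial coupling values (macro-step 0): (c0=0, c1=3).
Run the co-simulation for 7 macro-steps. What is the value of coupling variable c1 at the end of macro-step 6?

c1 at macro-step 6 = -1

macro 1: S0 reads c1=3 → after 1×micro: -3; S1 reads c0=0 → after 1×micro: 3 ⇒ (c0=-3, c1=3)
macro 2: S0 reads c1=3 → after 1×micro: -9/2; S1 reads c0=-3 → after 1×micro: 3 ⇒ (c0=-9/2, c1=3)
macro 3: S0 reads c1=3 → after 1×micro: -21/4; S1 reads c0=-9/2 → after 1×micro: -1 ⇒ (c0=-21/4, c1=-1)
macro 4: S0 reads c1=-1 → after 1×micro: -13/8; S1 reads c0=-21/4 → after 1×micro: 4 ⇒ (c0=-13/8, c1=4)
macro 5: S0 reads c1=4 → after 1×micro: -77/16; S1 reads c0=-13/8 → after 1×micro: 4 ⇒ (c0=-77/16, c1=4)
macro 6: S0 reads c1=4 → after 1×micro: -205/32; S1 reads c0=-77/16 → after 1×micro: -1 ⇒ (c0=-205/32, c1=-1)
macro 7: S0 reads c1=-1 → after 1×micro: -141/64; S1 reads c0=-205/32 → after 1×micro: 3 ⇒ (c0=-141/64, c1=3)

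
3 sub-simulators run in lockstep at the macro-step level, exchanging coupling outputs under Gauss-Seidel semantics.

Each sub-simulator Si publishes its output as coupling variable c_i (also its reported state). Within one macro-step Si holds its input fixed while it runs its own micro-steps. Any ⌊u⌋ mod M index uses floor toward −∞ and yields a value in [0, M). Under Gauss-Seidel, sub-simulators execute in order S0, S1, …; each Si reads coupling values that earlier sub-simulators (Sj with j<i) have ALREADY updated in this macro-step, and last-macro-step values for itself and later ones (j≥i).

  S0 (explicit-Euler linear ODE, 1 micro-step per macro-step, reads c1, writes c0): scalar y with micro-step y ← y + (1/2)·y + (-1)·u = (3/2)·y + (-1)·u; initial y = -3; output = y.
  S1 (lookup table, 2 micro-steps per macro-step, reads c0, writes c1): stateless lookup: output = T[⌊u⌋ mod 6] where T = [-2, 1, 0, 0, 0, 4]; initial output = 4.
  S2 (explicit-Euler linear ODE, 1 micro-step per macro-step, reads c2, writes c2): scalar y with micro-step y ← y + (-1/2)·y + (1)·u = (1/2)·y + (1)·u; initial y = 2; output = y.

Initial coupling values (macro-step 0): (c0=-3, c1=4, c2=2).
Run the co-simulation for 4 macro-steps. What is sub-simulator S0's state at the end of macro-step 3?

S0 state at macro-step 3 = -185/8

macro 1: S0 reads c1=4 → after 1×micro: -17/2; S1 reads c0=-17/2 → after 2×micro: 0; S2 reads c2=2 → after 1×micro: 3 ⇒ (c0=-17/2, c1=0, c2=3)
macro 2: S0 reads c1=0 → after 1×micro: -51/4; S1 reads c0=-51/4 → after 2×micro: 4; S2 reads c2=3 → after 1×micro: 9/2 ⇒ (c0=-51/4, c1=4, c2=9/2)
macro 3: S0 reads c1=4 → after 1×micro: -185/8; S1 reads c0=-185/8 → after 2×micro: -2; S2 reads c2=9/2 → after 1×micro: 27/4 ⇒ (c0=-185/8, c1=-2, c2=27/4)
macro 4: S0 reads c1=-2 → after 1×micro: -523/16; S1 reads c0=-523/16 → after 2×micro: 0; S2 reads c2=27/4 → after 1×micro: 81/8 ⇒ (c0=-523/16, c1=0, c2=81/8)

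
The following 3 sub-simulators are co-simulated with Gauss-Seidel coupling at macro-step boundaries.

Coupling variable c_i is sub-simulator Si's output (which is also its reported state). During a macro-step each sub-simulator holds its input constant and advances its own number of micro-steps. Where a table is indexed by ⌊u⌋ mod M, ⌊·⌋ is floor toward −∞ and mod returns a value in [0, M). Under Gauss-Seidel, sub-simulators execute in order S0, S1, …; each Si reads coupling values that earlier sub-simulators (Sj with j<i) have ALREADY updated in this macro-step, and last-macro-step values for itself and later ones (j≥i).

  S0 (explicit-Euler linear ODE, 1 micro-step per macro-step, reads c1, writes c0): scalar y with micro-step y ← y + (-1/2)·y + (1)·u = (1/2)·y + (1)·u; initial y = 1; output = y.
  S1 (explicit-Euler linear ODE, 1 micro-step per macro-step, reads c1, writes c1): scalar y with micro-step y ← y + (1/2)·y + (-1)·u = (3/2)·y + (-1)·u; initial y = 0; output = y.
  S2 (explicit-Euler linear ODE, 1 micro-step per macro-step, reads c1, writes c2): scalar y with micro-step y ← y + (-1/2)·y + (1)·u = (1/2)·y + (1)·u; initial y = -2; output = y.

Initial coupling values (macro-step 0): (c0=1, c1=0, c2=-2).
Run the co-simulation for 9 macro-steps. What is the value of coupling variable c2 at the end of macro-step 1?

macro 1: S0 reads c1=0 → after 1×micro: 1/2; S1 reads c1=0 → after 1×micro: 0; S2 reads c1=0 → after 1×micro: -1 ⇒ (c0=1/2, c1=0, c2=-1)
macro 2: S0 reads c1=0 → after 1×micro: 1/4; S1 reads c1=0 → after 1×micro: 0; S2 reads c1=0 → after 1×micro: -1/2 ⇒ (c0=1/4, c1=0, c2=-1/2)
macro 3: S0 reads c1=0 → after 1×micro: 1/8; S1 reads c1=0 → after 1×micro: 0; S2 reads c1=0 → after 1×micro: -1/4 ⇒ (c0=1/8, c1=0, c2=-1/4)
macro 4: S0 reads c1=0 → after 1×micro: 1/16; S1 reads c1=0 → after 1×micro: 0; S2 reads c1=0 → after 1×micro: -1/8 ⇒ (c0=1/16, c1=0, c2=-1/8)
macro 5: S0 reads c1=0 → after 1×micro: 1/32; S1 reads c1=0 → after 1×micro: 0; S2 reads c1=0 → after 1×micro: -1/16 ⇒ (c0=1/32, c1=0, c2=-1/16)
macro 6: S0 reads c1=0 → after 1×micro: 1/64; S1 reads c1=0 → after 1×micro: 0; S2 reads c1=0 → after 1×micro: -1/32 ⇒ (c0=1/64, c1=0, c2=-1/32)
macro 7: S0 reads c1=0 → after 1×micro: 1/128; S1 reads c1=0 → after 1×micro: 0; S2 reads c1=0 → after 1×micro: -1/64 ⇒ (c0=1/128, c1=0, c2=-1/64)
macro 8: S0 reads c1=0 → after 1×micro: 1/256; S1 reads c1=0 → after 1×micro: 0; S2 reads c1=0 → after 1×micro: -1/128 ⇒ (c0=1/256, c1=0, c2=-1/128)
macro 9: S0 reads c1=0 → after 1×micro: 1/512; S1 reads c1=0 → after 1×micro: 0; S2 reads c1=0 → after 1×micro: -1/256 ⇒ (c0=1/512, c1=0, c2=-1/256)

c2 at macro-step 1 = -1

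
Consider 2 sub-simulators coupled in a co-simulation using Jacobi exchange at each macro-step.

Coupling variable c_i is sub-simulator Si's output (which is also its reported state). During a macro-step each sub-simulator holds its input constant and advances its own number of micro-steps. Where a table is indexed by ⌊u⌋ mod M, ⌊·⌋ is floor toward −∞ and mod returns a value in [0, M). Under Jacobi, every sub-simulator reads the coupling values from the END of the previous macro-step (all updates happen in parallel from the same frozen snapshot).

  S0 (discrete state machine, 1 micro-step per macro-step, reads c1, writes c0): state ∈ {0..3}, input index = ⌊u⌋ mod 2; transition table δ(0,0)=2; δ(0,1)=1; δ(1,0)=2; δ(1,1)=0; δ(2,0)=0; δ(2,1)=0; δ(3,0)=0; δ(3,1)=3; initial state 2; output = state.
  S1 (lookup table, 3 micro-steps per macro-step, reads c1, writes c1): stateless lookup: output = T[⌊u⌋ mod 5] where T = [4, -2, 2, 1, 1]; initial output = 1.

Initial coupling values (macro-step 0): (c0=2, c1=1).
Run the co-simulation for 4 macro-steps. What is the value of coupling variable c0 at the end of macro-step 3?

c0 at macro-step 3 = 0

macro 1: S0 reads c1=1 → after 1×micro: 0; S1 reads c1=1 → after 3×micro: -2 ⇒ (c0=0, c1=-2)
macro 2: S0 reads c1=-2 → after 1×micro: 2; S1 reads c1=-2 → after 3×micro: 1 ⇒ (c0=2, c1=1)
macro 3: S0 reads c1=1 → after 1×micro: 0; S1 reads c1=1 → after 3×micro: -2 ⇒ (c0=0, c1=-2)
macro 4: S0 reads c1=-2 → after 1×micro: 2; S1 reads c1=-2 → after 3×micro: 1 ⇒ (c0=2, c1=1)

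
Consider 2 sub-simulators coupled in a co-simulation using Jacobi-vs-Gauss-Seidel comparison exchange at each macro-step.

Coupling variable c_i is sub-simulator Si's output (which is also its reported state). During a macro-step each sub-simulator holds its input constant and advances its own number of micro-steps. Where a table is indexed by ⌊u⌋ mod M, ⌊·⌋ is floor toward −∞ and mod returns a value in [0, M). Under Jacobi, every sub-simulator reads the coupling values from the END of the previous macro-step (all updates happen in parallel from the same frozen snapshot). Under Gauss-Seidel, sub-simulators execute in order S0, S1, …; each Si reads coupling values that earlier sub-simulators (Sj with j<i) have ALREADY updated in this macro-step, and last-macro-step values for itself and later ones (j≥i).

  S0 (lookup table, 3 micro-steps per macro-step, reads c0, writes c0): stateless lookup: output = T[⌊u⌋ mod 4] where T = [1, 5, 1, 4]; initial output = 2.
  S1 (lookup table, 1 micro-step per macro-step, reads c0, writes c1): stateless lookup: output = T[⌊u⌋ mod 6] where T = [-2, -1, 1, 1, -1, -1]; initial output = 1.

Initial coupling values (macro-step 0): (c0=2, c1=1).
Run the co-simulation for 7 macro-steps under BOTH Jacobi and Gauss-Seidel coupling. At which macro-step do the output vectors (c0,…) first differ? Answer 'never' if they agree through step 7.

first divergence at macro-step: 1

[Jacobi] macro 1: S0 reads c0=2 → after 3×micro: 1; S1 reads c0=2 → after 1×micro: 1 ⇒ (c0=1, c1=1)
[Jacobi] macro 2: S0 reads c0=1 → after 3×micro: 5; S1 reads c0=1 → after 1×micro: -1 ⇒ (c0=5, c1=-1)
[Jacobi] macro 3: S0 reads c0=5 → after 3×micro: 5; S1 reads c0=5 → after 1×micro: -1 ⇒ (c0=5, c1=-1)
[Jacobi] macro 4: S0 reads c0=5 → after 3×micro: 5; S1 reads c0=5 → after 1×micro: -1 ⇒ (c0=5, c1=-1)
[Jacobi] macro 5: S0 reads c0=5 → after 3×micro: 5; S1 reads c0=5 → after 1×micro: -1 ⇒ (c0=5, c1=-1)
[Jacobi] macro 6: S0 reads c0=5 → after 3×micro: 5; S1 reads c0=5 → after 1×micro: -1 ⇒ (c0=5, c1=-1)
[Jacobi] macro 7: S0 reads c0=5 → after 3×micro: 5; S1 reads c0=5 → after 1×micro: -1 ⇒ (c0=5, c1=-1)
[Gauss-Seidel] macro 1: S0 reads c0=2 → after 3×micro: 1; S1 reads c0=1 → after 1×micro: -1 ⇒ (c0=1, c1=-1)
[Gauss-Seidel] macro 2: S0 reads c0=1 → after 3×micro: 5; S1 reads c0=5 → after 1×micro: -1 ⇒ (c0=5, c1=-1)
[Gauss-Seidel] macro 3: S0 reads c0=5 → after 3×micro: 5; S1 reads c0=5 → after 1×micro: -1 ⇒ (c0=5, c1=-1)
[Gauss-Seidel] macro 4: S0 reads c0=5 → after 3×micro: 5; S1 reads c0=5 → after 1×micro: -1 ⇒ (c0=5, c1=-1)
[Gauss-Seidel] macro 5: S0 reads c0=5 → after 3×micro: 5; S1 reads c0=5 → after 1×micro: -1 ⇒ (c0=5, c1=-1)
[Gauss-Seidel] macro 6: S0 reads c0=5 → after 3×micro: 5; S1 reads c0=5 → after 1×micro: -1 ⇒ (c0=5, c1=-1)
[Gauss-Seidel] macro 7: S0 reads c0=5 → after 3×micro: 5; S1 reads c0=5 → after 1×micro: -1 ⇒ (c0=5, c1=-1)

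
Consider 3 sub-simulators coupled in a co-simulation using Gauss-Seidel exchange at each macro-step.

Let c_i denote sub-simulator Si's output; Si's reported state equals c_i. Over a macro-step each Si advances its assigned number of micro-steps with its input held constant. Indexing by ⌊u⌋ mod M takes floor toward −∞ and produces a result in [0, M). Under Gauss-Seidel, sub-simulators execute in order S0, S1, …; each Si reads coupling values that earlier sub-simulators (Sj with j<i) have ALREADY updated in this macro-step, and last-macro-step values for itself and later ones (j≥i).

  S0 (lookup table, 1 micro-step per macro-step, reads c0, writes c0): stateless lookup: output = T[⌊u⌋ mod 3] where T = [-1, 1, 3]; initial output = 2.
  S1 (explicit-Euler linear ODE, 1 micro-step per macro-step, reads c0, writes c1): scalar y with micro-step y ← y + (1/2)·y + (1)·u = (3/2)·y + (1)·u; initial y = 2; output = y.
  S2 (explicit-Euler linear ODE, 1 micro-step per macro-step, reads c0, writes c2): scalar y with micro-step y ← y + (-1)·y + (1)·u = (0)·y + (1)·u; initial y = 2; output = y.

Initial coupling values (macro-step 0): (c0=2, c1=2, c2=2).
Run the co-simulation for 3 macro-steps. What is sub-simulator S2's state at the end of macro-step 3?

macro 1: S0 reads c0=2 → after 1×micro: 3; S1 reads c0=3 → after 1×micro: 6; S2 reads c0=3 → after 1×micro: 3 ⇒ (c0=3, c1=6, c2=3)
macro 2: S0 reads c0=3 → after 1×micro: -1; S1 reads c0=-1 → after 1×micro: 8; S2 reads c0=-1 → after 1×micro: -1 ⇒ (c0=-1, c1=8, c2=-1)
macro 3: S0 reads c0=-1 → after 1×micro: 3; S1 reads c0=3 → after 1×micro: 15; S2 reads c0=3 → after 1×micro: 3 ⇒ (c0=3, c1=15, c2=3)

S2 state at macro-step 3 = 3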